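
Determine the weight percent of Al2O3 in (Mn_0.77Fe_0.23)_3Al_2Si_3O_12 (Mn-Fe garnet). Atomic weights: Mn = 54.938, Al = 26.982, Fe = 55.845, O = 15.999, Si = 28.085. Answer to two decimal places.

20.57 wt%

Molar mass of (Mn_0.77Fe_0.23)_3Al_2Si_3O_12 = 2.31×54.938 + 0.69×55.845 + 2×26.982 + 3×28.085 + 12×15.999 = 495.647 g/mol.
Each formula unit contains 2 Al, equivalent to 2/2 = 1.0000 mol Al2O3.
M(Al2O3) = 2×26.982 + 3×15.999 = 101.961 g/mol.
Mass of Al2O3 per formula unit = 1.0000 × 101.961 = 101.961 g.
Al2O3 wt% = 101.961 / 495.647 × 100 = 20.57%.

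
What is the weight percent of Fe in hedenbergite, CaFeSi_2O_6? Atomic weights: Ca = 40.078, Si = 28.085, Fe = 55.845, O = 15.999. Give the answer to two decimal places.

Molar mass of CaFeSi_2O_6: 1·40.078 + 1·55.845 + 2·28.085 + 6·15.999 = 248.087 g/mol.
Mass of Fe per formula unit: 1 × 55.845 = 55.845 g.
Weight fraction Fe = 55.845 / 248.087 = 0.2251.

22.51 weight percent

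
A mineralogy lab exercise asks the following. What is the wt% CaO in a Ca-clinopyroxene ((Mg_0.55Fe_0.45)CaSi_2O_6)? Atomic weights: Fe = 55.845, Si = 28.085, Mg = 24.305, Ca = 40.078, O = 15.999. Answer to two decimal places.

24.30 wt%

M((Mg_0.55Fe_0.45)CaSi_2O_6) = 230.740 g/mol; M(CaO) = 56.077 g/mol.
Moles CaO per formula unit = 1 Ca ÷ 1 = 1.0000.
CaO fraction = (1.0000 × 56.077) / 230.740 = 56.077/230.740 = 0.2430.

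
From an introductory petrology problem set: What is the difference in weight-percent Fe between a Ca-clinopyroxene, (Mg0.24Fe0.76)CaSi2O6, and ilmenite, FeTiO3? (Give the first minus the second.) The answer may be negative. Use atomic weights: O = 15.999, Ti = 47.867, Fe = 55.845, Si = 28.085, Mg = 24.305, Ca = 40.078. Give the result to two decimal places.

-19.16 percentage points

M((Mg0.24Fe0.76)CaSi2O6) = 240.517 g/mol, so wt% Fe = 42.442/240.517 × 100 = 17.65%.
M(FeTiO3) = 151.709 g/mol, so wt% Fe = 55.845/151.709 × 100 = 36.81%.
17.65 − 36.81 = -19.16 pp.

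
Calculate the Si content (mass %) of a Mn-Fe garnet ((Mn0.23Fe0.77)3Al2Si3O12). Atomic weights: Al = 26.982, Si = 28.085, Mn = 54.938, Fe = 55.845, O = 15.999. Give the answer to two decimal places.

16.95 mass %

Formula mass = 0.69×54.938 + 2.31×55.845 + 2×26.982 + 3×28.085 + 12×15.999 = 497.116 g/mol, of which 84.255 g is Si.
So Si makes up 84.255/497.116 = 0.1695 of the mass, i.e. 16.95%.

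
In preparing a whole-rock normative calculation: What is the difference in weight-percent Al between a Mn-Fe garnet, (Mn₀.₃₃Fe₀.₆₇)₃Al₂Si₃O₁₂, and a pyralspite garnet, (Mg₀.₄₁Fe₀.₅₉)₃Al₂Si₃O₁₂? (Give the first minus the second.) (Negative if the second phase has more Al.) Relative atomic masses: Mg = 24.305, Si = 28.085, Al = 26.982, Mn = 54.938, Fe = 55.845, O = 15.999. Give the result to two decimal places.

-0.90 percentage points

M((Mn₀.₃₃Fe₀.₆₇)₃Al₂Si₃O₁₂) = 496.844 g/mol, so wt% Al = 53.964/496.844 × 100 = 10.86%.
M((Mg₀.₄₁Fe₀.₅₉)₃Al₂Si₃O₁₂) = 458.948 g/mol, so wt% Al = 53.964/458.948 × 100 = 11.76%.
10.86 − 11.76 = -0.90 pp.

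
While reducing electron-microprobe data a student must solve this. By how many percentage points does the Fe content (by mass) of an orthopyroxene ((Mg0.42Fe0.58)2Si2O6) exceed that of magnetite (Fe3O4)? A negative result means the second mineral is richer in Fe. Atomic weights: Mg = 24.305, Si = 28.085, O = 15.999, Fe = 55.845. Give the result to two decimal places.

M((Mg0.42Fe0.58)2Si2O6) = 237.360 g/mol, so wt% Fe = 64.780/237.360 × 100 = 27.29%.
M(Fe3O4) = 231.531 g/mol, so wt% Fe = 167.535/231.531 × 100 = 72.36%.
27.29 − 72.36 = -45.07 pp.

-45.07 percentage points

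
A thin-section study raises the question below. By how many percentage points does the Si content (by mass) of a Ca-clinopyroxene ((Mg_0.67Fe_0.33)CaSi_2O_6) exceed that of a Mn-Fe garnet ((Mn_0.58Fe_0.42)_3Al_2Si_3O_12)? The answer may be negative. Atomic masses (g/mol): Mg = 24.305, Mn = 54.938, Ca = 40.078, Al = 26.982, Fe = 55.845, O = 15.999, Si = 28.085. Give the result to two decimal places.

Si in (Mg_0.67Fe_0.33)CaSi_2O_6: molar mass 226.955 g/mol; 2×28.085 = 56.170 g → 24.75 wt%.
Si in (Mn_0.58Fe_0.42)_3Al_2Si_3O_12: molar mass 496.164 g/mol; 3×28.085 = 84.255 g → 16.98 wt%.
Difference = 24.75 − 16.98 = 7.77 percentage points.

7.77 percentage points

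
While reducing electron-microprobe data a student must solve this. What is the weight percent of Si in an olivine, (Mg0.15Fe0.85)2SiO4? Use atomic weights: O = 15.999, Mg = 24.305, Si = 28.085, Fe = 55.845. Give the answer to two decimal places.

14.45 mass %

Molar mass of (Mg0.15Fe0.85)2SiO4: 0.30·24.305 + 1.70·55.845 + 1·28.085 + 4·15.999 = 194.309 g/mol.
Mass of Si per formula unit: 1 × 28.085 = 28.085 g.
Weight fraction Si = 28.085 / 194.309 = 0.1445.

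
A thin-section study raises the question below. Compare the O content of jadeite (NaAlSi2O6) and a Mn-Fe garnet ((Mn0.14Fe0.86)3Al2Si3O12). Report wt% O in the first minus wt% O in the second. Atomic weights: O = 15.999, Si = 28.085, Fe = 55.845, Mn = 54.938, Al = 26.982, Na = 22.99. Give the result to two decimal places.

8.89 percentage points

M(NaAlSi2O6) = 202.136 g/mol, so wt% O = 95.994/202.136 × 100 = 47.49%.
M((Mn0.14Fe0.86)3Al2Si3O12) = 497.361 g/mol, so wt% O = 191.988/497.361 × 100 = 38.60%.
47.49 − 38.60 = 8.89 pp.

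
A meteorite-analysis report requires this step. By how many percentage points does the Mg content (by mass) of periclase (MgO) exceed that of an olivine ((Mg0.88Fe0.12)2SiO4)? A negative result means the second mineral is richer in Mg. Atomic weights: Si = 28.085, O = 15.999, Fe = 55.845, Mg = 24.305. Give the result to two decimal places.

31.45 percentage points

First mineral: 24.305 g Mg in 40.304 g formula = 60.30 wt% Mg.
Second mineral: 42.777 g Mg in 148.261 g formula = 28.85 wt% Mg.
60.30% − 28.85% gives a difference of 31.45 percentage points.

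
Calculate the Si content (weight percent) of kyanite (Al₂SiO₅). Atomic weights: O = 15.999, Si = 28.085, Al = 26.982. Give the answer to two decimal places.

17.33 weight percent

M(Al₂SiO₅) = 162.044 g/mol.
Si contributes 1 × 28.085 = 28.085 g per mole.
28.085/162.044 = 0.1733 → 17.33%.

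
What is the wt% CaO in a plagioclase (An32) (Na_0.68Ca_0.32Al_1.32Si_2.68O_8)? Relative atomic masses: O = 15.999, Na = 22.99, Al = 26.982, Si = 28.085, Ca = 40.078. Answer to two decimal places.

Formula mass = 267.334 g/mol.
0.32 Ca → 0.3200 mol CaO per formula unit; M(CaO) = 56.077, so CaO mass = 17.945 g.
17.945/267.334 × 100 = 6.71 wt%.

6.71 wt%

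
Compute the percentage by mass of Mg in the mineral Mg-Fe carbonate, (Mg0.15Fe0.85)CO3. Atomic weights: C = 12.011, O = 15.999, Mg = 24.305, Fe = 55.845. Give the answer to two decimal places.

3.28 weight percent

Formula mass = 0.15·24.305 + 0.85·55.845 + 1·12.011 + 3·15.999 = 111.122 g/mol, of which 3.646 g is Mg.
So Mg makes up 3.646/111.122 = 0.0328 of the mass, i.e. 3.28%.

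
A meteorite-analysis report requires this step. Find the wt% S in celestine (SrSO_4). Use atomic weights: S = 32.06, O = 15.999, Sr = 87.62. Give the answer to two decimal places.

17.45 wt%

Molar mass of SrSO_4: 1·87.62 + 1·32.06 + 4·15.999 = 183.676 g/mol.
Mass of S per formula unit: 1 × 32.06 = 32.060 g.
Weight fraction S = 32.060 / 183.676 = 0.1745.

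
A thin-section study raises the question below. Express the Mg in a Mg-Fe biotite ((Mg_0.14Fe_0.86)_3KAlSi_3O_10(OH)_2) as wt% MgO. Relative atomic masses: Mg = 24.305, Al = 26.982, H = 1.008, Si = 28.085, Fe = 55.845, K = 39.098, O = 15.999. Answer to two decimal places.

Molar mass of (Mg_0.14Fe_0.86)_3KAlSi_3O_10(OH)_2 = 0.42×24.305 + 2.58×55.845 + 1×39.098 + 1×26.982 + 3×28.085 + 12×15.999 + 2×1.008 = 498.627 g/mol.
Each formula unit contains 0.42 Mg, equivalent to 0.42/1 = 0.4200 mol MgO.
M(MgO) = 1×24.305 + 1×15.999 = 40.304 g/mol.
Mass of MgO per formula unit = 0.4200 × 40.304 = 16.928 g.
MgO wt% = 16.928 / 498.627 × 100 = 3.39%.

3.39 wt%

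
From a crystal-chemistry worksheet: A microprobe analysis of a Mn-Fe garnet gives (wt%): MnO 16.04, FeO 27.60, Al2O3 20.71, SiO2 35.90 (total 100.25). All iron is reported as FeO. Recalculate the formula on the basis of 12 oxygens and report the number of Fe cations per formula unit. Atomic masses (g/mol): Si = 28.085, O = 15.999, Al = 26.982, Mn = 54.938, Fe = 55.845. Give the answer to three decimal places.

MnO (M=70.937): mol = 0.22612; Mn = 0.22612, O = 0.22612.
FeO (M=71.844): mol = 0.38417; Fe = 0.38417, O = 0.38417.
Al2O3 (M=101.961): mol = 0.20312; Al = 0.40624, O = 0.60936.
SiO2 (M=60.083): mol = 0.59751; Si = 0.59751, O = 1.19502.
ΣO = 2.41467; factor = 12/ΣO = 4.96962.
Fe apfu = 0.38417 × 4.96962 = 1.909.

1.909 Fe apfu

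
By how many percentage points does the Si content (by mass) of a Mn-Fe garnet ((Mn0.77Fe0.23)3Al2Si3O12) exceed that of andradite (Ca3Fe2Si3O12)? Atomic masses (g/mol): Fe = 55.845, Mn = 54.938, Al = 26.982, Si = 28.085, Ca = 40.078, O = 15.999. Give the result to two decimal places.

Si in (Mn0.77Fe0.23)3Al2Si3O12: molar mass 495.647 g/mol; 3×28.085 = 84.255 g → 17.00 wt%.
Si in Ca3Fe2Si3O12: molar mass 508.167 g/mol; 3×28.085 = 84.255 g → 16.58 wt%.
Difference = 17.00 − 16.58 = 0.42 percentage points.

0.42 percentage points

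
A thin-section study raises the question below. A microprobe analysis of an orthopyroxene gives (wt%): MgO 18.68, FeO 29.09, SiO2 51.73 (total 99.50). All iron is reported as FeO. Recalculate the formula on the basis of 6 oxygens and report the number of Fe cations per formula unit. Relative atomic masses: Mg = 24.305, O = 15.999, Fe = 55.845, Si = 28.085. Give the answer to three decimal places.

0.938 Fe apfu

18.68 wt% MgO ÷ 40.304 g/mol = 0.46348 mol, giving 0.46348 Mg and 0.46348 O.
29.09 wt% FeO ÷ 71.844 g/mol = 0.40491 mol, giving 0.40491 Fe and 0.40491 O.
51.73 wt% SiO2 ÷ 60.083 g/mol = 0.86098 mol, giving 0.86098 Si and 1.72196 O.
Oxygen sums to 2.59035; scaling by 6/2.59035 = 2.31629 puts the formula on 6 O.
Fe: 0.40491 × 2.31629 = 0.938 atoms per formula unit.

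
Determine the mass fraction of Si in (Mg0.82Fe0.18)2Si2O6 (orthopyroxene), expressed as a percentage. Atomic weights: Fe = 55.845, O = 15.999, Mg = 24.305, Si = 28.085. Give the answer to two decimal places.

26.48 wt%

Molar mass of (Mg0.82Fe0.18)2Si2O6: 1.64*24.305 + 0.36*55.845 + 2*28.085 + 6*15.999 = 212.128 g/mol.
Mass of Si per formula unit: 2 × 28.085 = 56.170 g.
Weight fraction Si = 56.170 / 212.128 = 0.2648.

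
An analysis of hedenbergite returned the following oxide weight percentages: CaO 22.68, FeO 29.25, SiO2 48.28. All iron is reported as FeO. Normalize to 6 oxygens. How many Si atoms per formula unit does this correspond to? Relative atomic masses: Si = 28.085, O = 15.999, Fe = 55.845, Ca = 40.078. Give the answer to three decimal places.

CaO (M=56.077): mol = 0.40444; Ca = 0.40444, O = 0.40444.
FeO (M=71.844): mol = 0.40713; Fe = 0.40713, O = 0.40713.
SiO2 (M=60.083): mol = 0.80356; Si = 0.80356, O = 1.60712.
ΣO = 2.41869; factor = 6/ΣO = 2.48068.
Si apfu = 0.80356 × 2.48068 = 1.993.

1.993 Si apfu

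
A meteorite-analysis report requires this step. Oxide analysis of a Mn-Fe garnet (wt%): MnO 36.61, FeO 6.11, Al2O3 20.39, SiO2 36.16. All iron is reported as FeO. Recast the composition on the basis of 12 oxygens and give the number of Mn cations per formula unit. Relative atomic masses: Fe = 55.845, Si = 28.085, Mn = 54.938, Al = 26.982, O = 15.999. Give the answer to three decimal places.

MnO: 36.61/70.937 = 0.51609 mol → 0.51609 mol Mn, 0.51609 mol O.
FeO: 6.11/71.844 = 0.08505 mol → 0.08505 mol Fe, 0.08505 mol O.
Al2O3: 20.39/101.961 = 0.19998 mol → 0.39996 mol Al, 0.59994 mol O.
SiO2: 36.16/60.083 = 0.60183 mol → 0.60183 mol Si, 1.20366 mol O.
Total oxygen = 2.40474 mol. Normalization factor = 12/2.40474 = 4.99014.
Mn per 12 O = 0.51609 × 4.99014 = 2.575.

2.575 Mn apfu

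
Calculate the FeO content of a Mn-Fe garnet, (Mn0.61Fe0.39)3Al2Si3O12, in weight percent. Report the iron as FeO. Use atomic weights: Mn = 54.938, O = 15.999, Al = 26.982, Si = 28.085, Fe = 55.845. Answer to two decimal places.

M((Mn0.61Fe0.39)3Al2Si3O12) = 496.082 g/mol; M(FeO) = 71.844 g/mol.
Moles FeO per formula unit = 1.17 Fe ÷ 1 = 1.1700.
FeO fraction = (1.1700 × 71.844) / 496.082 = 84.057/496.082 = 0.1694.

16.94 wt%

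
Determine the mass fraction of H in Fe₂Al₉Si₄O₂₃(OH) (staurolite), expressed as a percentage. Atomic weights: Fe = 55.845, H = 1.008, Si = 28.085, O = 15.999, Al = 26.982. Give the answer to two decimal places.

Formula mass = 2·55.845 + 9·26.982 + 4·28.085 + 24·15.999 + 1·1.008 = 851.852 g/mol, of which 1.008 g is H.
So H makes up 1.008/851.852 = 0.0012 of the mass, i.e. 0.12%.

0.12 wt%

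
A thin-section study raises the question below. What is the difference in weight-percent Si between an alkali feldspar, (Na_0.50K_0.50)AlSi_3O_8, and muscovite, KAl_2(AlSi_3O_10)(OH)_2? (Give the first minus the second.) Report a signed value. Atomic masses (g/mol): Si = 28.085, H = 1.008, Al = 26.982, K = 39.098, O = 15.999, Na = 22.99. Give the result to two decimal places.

10.02 percentage points

Si in (Na_0.50K_0.50)AlSi_3O_8: molar mass 270.273 g/mol; 3×28.085 = 84.255 g → 31.17 wt%.
Si in KAl_2(AlSi_3O_10)(OH)_2: molar mass 398.303 g/mol; 3×28.085 = 84.255 g → 21.15 wt%.
Difference = 31.17 − 21.15 = 10.02 percentage points.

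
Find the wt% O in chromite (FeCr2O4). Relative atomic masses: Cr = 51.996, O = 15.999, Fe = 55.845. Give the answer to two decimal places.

28.59 wt%

M(FeCr2O4) = 223.833 g/mol.
O contributes 4 × 15.999 = 63.996 g per mole.
63.996/223.833 = 0.2859 → 28.59%.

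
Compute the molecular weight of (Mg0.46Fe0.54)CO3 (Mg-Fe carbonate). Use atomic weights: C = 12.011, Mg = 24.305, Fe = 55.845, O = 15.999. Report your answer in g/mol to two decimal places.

101.34 g/mol

Mg: 0.46 × 24.305 = 11.1803
Fe: 0.54 × 55.845 = 30.1563
C: 1 × 12.011 = 12.0110
O: 3 × 15.999 = 47.9970
Summing the contributions gives the formula mass.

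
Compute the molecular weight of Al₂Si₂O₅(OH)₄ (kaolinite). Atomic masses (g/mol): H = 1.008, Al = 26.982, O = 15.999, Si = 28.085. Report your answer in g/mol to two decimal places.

The formula mass is the sum 2×26.982 + 2×28.085 + 9×15.999 + 4×1.008.

258.16 g/mol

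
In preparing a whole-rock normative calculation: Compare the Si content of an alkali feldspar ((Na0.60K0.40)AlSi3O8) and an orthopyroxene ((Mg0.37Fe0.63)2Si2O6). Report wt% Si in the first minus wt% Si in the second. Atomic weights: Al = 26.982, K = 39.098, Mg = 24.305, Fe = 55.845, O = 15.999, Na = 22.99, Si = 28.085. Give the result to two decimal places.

8.01 percentage points

Si in (Na0.60K0.40)AlSi3O8: molar mass 268.662 g/mol; 3×28.085 = 84.255 g → 31.36 wt%.
Si in (Mg0.37Fe0.63)2Si2O6: molar mass 240.514 g/mol; 2×28.085 = 56.170 g → 23.35 wt%.
Difference = 31.36 − 23.35 = 8.01 percentage points.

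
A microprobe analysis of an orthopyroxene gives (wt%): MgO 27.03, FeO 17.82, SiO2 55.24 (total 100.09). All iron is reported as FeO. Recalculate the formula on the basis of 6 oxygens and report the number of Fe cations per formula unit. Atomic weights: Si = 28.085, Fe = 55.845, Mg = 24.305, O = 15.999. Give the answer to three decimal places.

27.03 wt% MgO ÷ 40.304 g/mol = 0.67065 mol, giving 0.67065 Mg and 0.67065 O.
17.82 wt% FeO ÷ 71.844 g/mol = 0.24804 mol, giving 0.24804 Fe and 0.24804 O.
55.24 wt% SiO2 ÷ 60.083 g/mol = 0.91939 mol, giving 0.91939 Si and 1.83878 O.
Oxygen sums to 2.75747; scaling by 6/2.75747 = 2.17591 puts the formula on 6 O.
Fe: 0.24804 × 2.17591 = 0.540 atoms per formula unit.

0.540 Fe apfu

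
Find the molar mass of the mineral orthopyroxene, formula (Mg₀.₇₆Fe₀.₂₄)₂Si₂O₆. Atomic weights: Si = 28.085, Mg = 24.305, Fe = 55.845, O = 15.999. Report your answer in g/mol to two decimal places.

215.91 g/mol

M = 1.52×24.305 + 0.48×55.845 + 2×28.085 + 6×15.999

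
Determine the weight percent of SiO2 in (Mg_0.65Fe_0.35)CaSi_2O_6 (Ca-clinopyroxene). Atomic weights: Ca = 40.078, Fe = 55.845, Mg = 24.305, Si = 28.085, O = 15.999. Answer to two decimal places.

Molar mass of (Mg_0.65Fe_0.35)CaSi_2O_6 = 0.65×24.305 + 0.35×55.845 + 1×40.078 + 2×28.085 + 6×15.999 = 227.586 g/mol.
Each formula unit contains 2 Si, equivalent to 2/1 = 2.0000 mol SiO2.
M(SiO2) = 1×28.085 + 2×15.999 = 60.083 g/mol.
Mass of SiO2 per formula unit = 2.0000 × 60.083 = 120.166 g.
SiO2 wt% = 120.166 / 227.586 × 100 = 52.80%.

52.80 wt%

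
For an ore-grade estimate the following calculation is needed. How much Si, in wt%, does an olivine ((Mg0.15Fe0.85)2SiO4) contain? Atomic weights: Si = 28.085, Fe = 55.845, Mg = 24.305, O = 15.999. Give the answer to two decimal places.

Formula mass = 0.30×24.305 + 1.70×55.845 + 1×28.085 + 4×15.999 = 194.309 g/mol, of which 28.085 g is Si.
So Si makes up 28.085/194.309 = 0.1445 of the mass, i.e. 14.45%.

14.45 wt%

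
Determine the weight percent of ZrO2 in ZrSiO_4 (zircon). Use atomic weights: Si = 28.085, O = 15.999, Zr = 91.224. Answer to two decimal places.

Molar mass of ZrSiO_4 = 1×91.224 + 1×28.085 + 4×15.999 = 183.305 g/mol.
Each formula unit contains 1 Zr, equivalent to 1/1 = 1.0000 mol ZrO2.
M(ZrO2) = 1×91.224 + 2×15.999 = 123.222 g/mol.
Mass of ZrO2 per formula unit = 1.0000 × 123.222 = 123.222 g.
ZrO2 wt% = 123.222 / 183.305 × 100 = 67.22%.

67.22 wt%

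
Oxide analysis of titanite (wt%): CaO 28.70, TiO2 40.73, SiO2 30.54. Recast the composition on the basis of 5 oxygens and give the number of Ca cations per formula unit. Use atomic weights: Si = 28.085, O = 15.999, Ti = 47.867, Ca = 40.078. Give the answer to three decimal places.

1.004 Ca apfu

CaO: 28.70/56.077 = 0.51180 mol → 0.51180 mol Ca, 0.51180 mol O.
TiO2: 40.73/79.865 = 0.50999 mol → 0.50999 mol Ti, 1.01998 mol O.
SiO2: 30.54/60.083 = 0.50830 mol → 0.50830 mol Si, 1.01660 mol O.
Total oxygen = 2.54838 mol. Normalization factor = 5/2.54838 = 1.96203.
Ca per 5 O = 0.51180 × 1.96203 = 1.004.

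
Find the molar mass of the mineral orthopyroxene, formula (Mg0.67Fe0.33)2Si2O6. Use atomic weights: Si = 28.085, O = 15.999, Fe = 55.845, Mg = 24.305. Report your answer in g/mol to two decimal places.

The formula mass is the sum 1.34·24.305 + 0.66·55.845 + 2·28.085 + 6·15.999.

221.59 g/mol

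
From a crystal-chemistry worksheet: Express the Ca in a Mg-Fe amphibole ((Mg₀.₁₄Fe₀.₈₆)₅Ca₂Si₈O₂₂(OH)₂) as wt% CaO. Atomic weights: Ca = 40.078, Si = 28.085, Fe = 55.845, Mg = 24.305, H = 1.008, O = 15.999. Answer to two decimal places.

11.83 wt%

M((Mg₀.₁₄Fe₀.₈₆)₅Ca₂Si₈O₂₂(OH)₂) = 947.975 g/mol; M(CaO) = 56.077 g/mol.
Moles CaO per formula unit = 2 Ca ÷ 1 = 2.0000.
CaO fraction = (2.0000 × 56.077) / 947.975 = 112.154/947.975 = 0.1183.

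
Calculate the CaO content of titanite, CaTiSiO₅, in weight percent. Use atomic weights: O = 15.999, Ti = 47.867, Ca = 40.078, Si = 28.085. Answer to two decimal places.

28.61 wt%

M(CaTiSiO₅) = 196.025 g/mol; M(CaO) = 56.077 g/mol.
Moles CaO per formula unit = 1 Ca ÷ 1 = 1.0000.
CaO fraction = (1.0000 × 56.077) / 196.025 = 56.077/196.025 = 0.2861.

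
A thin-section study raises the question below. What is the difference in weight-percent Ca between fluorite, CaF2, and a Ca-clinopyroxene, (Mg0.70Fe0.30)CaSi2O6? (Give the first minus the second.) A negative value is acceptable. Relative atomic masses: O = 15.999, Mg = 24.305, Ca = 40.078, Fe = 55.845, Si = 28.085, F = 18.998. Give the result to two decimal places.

M(CaF2) = 78.074 g/mol, so wt% Ca = 40.078/78.074 × 100 = 51.33%.
M((Mg0.70Fe0.30)CaSi2O6) = 226.009 g/mol, so wt% Ca = 40.078/226.009 × 100 = 17.73%.
51.33 − 17.73 = 33.60 pp.

33.60 percentage points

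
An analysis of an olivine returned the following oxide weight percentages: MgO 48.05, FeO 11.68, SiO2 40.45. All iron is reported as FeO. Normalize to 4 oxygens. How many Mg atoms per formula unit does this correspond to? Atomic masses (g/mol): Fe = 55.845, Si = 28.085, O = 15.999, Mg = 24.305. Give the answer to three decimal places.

1.765 Mg apfu

MgO: 48.05/40.304 = 1.19219 mol → 1.19219 mol Mg, 1.19219 mol O.
FeO: 11.68/71.844 = 0.16257 mol → 0.16257 mol Fe, 0.16257 mol O.
SiO2: 40.45/60.083 = 0.67324 mol → 0.67324 mol Si, 1.34648 mol O.
Total oxygen = 2.70124 mol. Normalization factor = 4/2.70124 = 1.48080.
Mg per 4 O = 1.19219 × 1.48080 = 1.765.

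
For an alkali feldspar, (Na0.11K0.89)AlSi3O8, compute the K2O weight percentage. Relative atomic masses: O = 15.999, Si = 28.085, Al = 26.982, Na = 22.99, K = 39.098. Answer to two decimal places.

15.16 wt%

M((Na0.11K0.89)AlSi3O8) = 276.555 g/mol; M(K2O) = 94.195 g/mol.
Moles K2O per formula unit = 0.89 K ÷ 2 = 0.4450.
K2O fraction = (0.4450 × 94.195) / 276.555 = 41.917/276.555 = 0.1516.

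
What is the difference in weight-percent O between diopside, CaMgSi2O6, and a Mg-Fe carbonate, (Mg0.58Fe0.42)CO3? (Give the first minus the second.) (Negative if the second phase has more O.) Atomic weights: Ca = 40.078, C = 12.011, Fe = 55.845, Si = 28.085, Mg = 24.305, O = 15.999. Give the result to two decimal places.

M(CaMgSi2O6) = 216.547 g/mol, so wt% O = 95.994/216.547 × 100 = 44.33%.
M((Mg0.58Fe0.42)CO3) = 97.560 g/mol, so wt% O = 47.997/97.560 × 100 = 49.20%.
44.33 − 49.20 = -4.87 pp.

-4.87 percentage points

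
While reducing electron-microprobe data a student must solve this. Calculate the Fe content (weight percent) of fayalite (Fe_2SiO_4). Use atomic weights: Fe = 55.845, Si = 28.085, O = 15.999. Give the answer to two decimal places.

M(Fe_2SiO_4) = 203.771 g/mol.
Fe contributes 2 × 55.845 = 111.690 g per mole.
111.690/203.771 = 0.5481 → 54.81%.

54.81 weight percent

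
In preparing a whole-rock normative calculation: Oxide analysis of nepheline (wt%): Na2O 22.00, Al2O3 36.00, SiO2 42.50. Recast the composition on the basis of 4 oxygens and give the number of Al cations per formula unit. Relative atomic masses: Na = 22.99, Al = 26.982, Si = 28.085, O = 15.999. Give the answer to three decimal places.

0.998 Al apfu

22.00 wt% Na2O ÷ 61.979 g/mol = 0.35496 mol, giving 0.70992 Na and 0.35496 O.
36.00 wt% Al2O3 ÷ 101.961 g/mol = 0.35308 mol, giving 0.70616 Al and 1.05924 O.
42.50 wt% SiO2 ÷ 60.083 g/mol = 0.70735 mol, giving 0.70735 Si and 1.41470 O.
Oxygen sums to 2.82890; scaling by 4/2.82890 = 1.41398 puts the formula on 4 O.
Al: 0.70616 × 1.41398 = 0.998 atoms per formula unit.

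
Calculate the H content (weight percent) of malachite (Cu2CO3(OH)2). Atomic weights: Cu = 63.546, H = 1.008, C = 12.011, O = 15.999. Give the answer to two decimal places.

M(Cu2CO3(OH)2) = 221.114 g/mol.
H contributes 2 × 1.008 = 2.016 g per mole.
2.016/221.114 = 0.0091 → 0.91%.

0.91 weight percent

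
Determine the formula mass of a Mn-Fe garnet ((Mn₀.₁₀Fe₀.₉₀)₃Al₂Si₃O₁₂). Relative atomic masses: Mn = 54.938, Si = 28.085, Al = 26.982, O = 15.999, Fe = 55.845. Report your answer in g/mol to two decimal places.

497.47 g/mol

Mn: 0.30 × 54.938 = 16.4814
Fe: 2.70 × 55.845 = 150.7815
Al: 2 × 26.982 = 53.9640
Si: 3 × 28.085 = 84.2550
O: 12 × 15.999 = 191.9880
Summing the contributions gives the formula mass.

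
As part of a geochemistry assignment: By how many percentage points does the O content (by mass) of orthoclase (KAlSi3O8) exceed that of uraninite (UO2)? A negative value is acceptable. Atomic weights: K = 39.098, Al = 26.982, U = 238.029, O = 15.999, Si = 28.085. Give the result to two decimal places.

34.14 percentage points

First mineral: 127.992 g O in 278.327 g formula = 45.99 wt% O.
Second mineral: 31.998 g O in 270.027 g formula = 11.85 wt% O.
45.99% − 11.85% gives a difference of 34.14 percentage points.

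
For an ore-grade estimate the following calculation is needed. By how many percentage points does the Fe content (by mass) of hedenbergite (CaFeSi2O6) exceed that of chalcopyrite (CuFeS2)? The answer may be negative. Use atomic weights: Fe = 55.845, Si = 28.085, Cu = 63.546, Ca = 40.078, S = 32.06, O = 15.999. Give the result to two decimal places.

-7.92 percentage points

Fe in CaFeSi2O6: molar mass 248.087 g/mol; 1×55.845 = 55.845 g → 22.51 wt%.
Fe in CuFeS2: molar mass 183.511 g/mol; 1×55.845 = 55.845 g → 30.43 wt%.
Difference = 22.51 − 30.43 = -7.92 percentage points.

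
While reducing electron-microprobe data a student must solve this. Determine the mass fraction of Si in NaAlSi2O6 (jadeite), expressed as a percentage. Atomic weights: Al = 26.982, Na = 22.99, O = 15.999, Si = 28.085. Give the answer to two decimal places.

27.79 mass %

Molar mass of NaAlSi2O6: 1*22.99 + 1*26.982 + 2*28.085 + 6*15.999 = 202.136 g/mol.
Mass of Si per formula unit: 2 × 28.085 = 56.170 g.
Weight fraction Si = 56.170 / 202.136 = 0.2779.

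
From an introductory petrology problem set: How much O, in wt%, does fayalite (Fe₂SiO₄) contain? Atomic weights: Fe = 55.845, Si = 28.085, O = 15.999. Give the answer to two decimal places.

31.41 wt%

M(Fe₂SiO₄) = 203.771 g/mol.
O contributes 4 × 15.999 = 63.996 g per mole.
63.996/203.771 = 0.3141 → 31.41%.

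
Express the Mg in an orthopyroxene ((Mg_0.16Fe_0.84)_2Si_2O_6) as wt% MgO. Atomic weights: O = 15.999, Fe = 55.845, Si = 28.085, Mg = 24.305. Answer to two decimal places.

Formula mass = 253.761 g/mol.
0.32 Mg → 0.3200 mol MgO per formula unit; M(MgO) = 40.304, so MgO mass = 12.897 g.
12.897/253.761 × 100 = 5.08 wt%.

5.08 wt%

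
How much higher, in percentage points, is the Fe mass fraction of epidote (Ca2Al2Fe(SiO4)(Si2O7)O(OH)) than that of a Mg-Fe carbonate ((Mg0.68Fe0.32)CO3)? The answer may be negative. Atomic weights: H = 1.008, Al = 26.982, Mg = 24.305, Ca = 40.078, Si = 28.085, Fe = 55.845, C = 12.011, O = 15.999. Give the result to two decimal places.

M(Ca2Al2Fe(SiO4)(Si2O7)O(OH)) = 483.215 g/mol, so wt% Fe = 55.845/483.215 × 100 = 11.56%.
M((Mg0.68Fe0.32)CO3) = 94.406 g/mol, so wt% Fe = 17.870/94.406 × 100 = 18.93%.
11.56 − 18.93 = -7.37 pp.

-7.37 percentage points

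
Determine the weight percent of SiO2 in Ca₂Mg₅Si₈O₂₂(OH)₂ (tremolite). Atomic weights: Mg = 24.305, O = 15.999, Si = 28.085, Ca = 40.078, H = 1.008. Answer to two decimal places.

59.17 wt%

Formula mass = 812.353 g/mol.
8 Si → 8.0000 mol SiO2 per formula unit; M(SiO2) = 60.083, so SiO2 mass = 480.664 g.
480.664/812.353 × 100 = 59.17 wt%.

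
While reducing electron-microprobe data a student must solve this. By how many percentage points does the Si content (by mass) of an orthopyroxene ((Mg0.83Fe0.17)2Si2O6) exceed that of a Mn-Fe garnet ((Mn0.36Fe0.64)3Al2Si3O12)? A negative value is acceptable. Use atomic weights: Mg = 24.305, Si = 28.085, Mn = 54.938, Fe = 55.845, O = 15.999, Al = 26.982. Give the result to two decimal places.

9.60 percentage points

First mineral: 56.170 g Si in 211.498 g formula = 26.56 wt% Si.
Second mineral: 84.255 g Si in 496.762 g formula = 16.96 wt% Si.
26.56% − 16.96% gives a difference of 9.60 percentage points.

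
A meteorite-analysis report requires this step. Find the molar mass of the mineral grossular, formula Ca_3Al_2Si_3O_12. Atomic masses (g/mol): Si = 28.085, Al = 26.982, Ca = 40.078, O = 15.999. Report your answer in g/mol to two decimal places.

450.44 g/mol

The formula mass is the sum 3*40.078 + 2*26.982 + 3*28.085 + 12*15.999.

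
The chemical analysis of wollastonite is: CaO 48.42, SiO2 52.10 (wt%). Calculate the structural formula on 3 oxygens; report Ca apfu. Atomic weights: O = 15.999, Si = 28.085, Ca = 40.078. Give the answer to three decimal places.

48.42 wt% CaO ÷ 56.077 g/mol = 0.86346 mol, giving 0.86346 Ca and 0.86346 O.
52.10 wt% SiO2 ÷ 60.083 g/mol = 0.86713 mol, giving 0.86713 Si and 1.73426 O.
Oxygen sums to 2.59772; scaling by 3/2.59772 = 1.15486 puts the formula on 3 O.
Ca: 0.86346 × 1.15486 = 0.997 atoms per formula unit.

0.997 Ca apfu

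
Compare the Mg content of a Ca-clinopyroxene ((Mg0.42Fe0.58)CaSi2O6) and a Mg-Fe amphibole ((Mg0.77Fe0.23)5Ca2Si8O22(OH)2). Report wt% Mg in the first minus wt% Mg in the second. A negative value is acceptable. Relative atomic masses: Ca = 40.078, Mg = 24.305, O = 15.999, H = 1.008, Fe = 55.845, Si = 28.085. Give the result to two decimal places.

-6.68 percentage points

Mg in (Mg0.42Fe0.58)CaSi2O6: molar mass 234.840 g/mol; 0.42×24.305 = 10.208 g → 4.35 wt%.
Mg in (Mg0.77Fe0.23)5Ca2Si8O22(OH)2: molar mass 848.624 g/mol; 3.85×24.305 = 93.574 g → 11.03 wt%.
Difference = 4.35 − 11.03 = -6.68 percentage points.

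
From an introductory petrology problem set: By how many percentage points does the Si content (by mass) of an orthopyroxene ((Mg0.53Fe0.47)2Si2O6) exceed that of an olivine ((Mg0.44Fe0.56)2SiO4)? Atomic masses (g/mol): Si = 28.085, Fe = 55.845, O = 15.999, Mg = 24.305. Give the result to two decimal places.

Si in (Mg0.53Fe0.47)2Si2O6: molar mass 230.422 g/mol; 2×28.085 = 56.170 g → 24.38 wt%.
Si in (Mg0.44Fe0.56)2SiO4: molar mass 176.016 g/mol; 1×28.085 = 28.085 g → 15.96 wt%.
Difference = 24.38 − 15.96 = 8.42 percentage points.

8.42 percentage points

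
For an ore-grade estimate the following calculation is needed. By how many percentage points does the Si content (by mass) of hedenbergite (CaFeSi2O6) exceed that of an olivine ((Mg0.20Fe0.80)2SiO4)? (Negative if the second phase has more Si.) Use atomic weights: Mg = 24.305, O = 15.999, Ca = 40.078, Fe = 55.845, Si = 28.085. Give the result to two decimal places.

7.95 percentage points

Si in CaFeSi2O6: molar mass 248.087 g/mol; 2×28.085 = 56.170 g → 22.64 wt%.
Si in (Mg0.20Fe0.80)2SiO4: molar mass 191.155 g/mol; 1×28.085 = 28.085 g → 14.69 wt%.
Difference = 22.64 − 14.69 = 7.95 percentage points.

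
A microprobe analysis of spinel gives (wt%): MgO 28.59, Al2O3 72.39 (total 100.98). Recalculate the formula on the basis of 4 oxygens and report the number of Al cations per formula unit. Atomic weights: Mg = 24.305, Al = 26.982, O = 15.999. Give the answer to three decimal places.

MgO (M=40.304): mol = 0.70936; Mg = 0.70936, O = 0.70936.
Al2O3 (M=101.961): mol = 0.70998; Al = 1.41996, O = 2.12994.
ΣO = 2.83930; factor = 4/ΣO = 1.40880.
Al apfu = 1.41996 × 1.40880 = 2.000.

2.000 Al apfu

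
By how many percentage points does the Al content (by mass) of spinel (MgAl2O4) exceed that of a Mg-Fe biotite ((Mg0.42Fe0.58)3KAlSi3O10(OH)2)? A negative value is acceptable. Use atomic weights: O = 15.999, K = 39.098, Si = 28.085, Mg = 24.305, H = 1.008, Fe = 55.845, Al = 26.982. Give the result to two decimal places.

Al in MgAl2O4: molar mass 142.265 g/mol; 2×26.982 = 53.964 g → 37.93 wt%.
Al in (Mg0.42Fe0.58)3KAlSi3O10(OH)2: molar mass 472.134 g/mol; 1×26.982 = 26.982 g → 5.71 wt%.
Difference = 37.93 − 5.71 = 32.22 percentage points.

32.22 percentage points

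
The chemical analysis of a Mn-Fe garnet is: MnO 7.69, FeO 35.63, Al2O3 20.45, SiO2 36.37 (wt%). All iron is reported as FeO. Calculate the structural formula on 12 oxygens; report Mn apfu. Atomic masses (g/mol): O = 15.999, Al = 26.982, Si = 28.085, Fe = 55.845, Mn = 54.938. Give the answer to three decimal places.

0.538 Mn apfu

MnO: 7.69/70.937 = 0.10841 mol → 0.10841 mol Mn, 0.10841 mol O.
FeO: 35.63/71.844 = 0.49594 mol → 0.49594 mol Fe, 0.49594 mol O.
Al2O3: 20.45/101.961 = 0.20057 mol → 0.40114 mol Al, 0.60171 mol O.
SiO2: 36.37/60.083 = 0.60533 mol → 0.60533 mol Si, 1.21066 mol O.
Total oxygen = 2.41672 mol. Normalization factor = 12/2.41672 = 4.96541.
Mn per 12 O = 0.10841 × 4.96541 = 0.538.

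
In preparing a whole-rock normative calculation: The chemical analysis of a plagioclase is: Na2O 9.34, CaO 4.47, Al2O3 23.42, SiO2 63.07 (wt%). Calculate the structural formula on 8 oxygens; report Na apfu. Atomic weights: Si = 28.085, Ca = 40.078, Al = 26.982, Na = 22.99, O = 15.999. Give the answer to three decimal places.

0.799 Na apfu

Na2O: 9.34/61.979 = 0.15070 mol → 0.30140 mol Na, 0.15070 mol O.
CaO: 4.47/56.077 = 0.07971 mol → 0.07971 mol Ca, 0.07971 mol O.
Al2O3: 23.42/101.961 = 0.22970 mol → 0.45940 mol Al, 0.68910 mol O.
SiO2: 63.07/60.083 = 1.04971 mol → 1.04971 mol Si, 2.09942 mol O.
Total oxygen = 3.01893 mol. Normalization factor = 8/3.01893 = 2.64995.
Na per 8 O = 0.30140 × 2.64995 = 0.799.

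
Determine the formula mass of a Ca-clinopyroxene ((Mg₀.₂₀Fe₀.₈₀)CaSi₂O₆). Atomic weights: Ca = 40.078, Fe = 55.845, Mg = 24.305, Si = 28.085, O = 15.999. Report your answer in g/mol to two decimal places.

M = 0.20(24.305) + 0.80(55.845) + 1(40.078) + 2(28.085) + 6(15.999)

241.78 g/mol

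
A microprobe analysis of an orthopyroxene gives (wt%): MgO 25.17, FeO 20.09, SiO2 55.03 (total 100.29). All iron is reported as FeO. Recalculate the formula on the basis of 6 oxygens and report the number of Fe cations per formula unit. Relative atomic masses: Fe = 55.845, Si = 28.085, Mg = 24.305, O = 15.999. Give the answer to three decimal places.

0.613 Fe apfu

25.17 wt% MgO ÷ 40.304 g/mol = 0.62450 mol, giving 0.62450 Mg and 0.62450 O.
20.09 wt% FeO ÷ 71.844 g/mol = 0.27963 mol, giving 0.27963 Fe and 0.27963 O.
55.03 wt% SiO2 ÷ 60.083 g/mol = 0.91590 mol, giving 0.91590 Si and 1.83180 O.
Oxygen sums to 2.73593; scaling by 6/2.73593 = 2.19304 puts the formula on 6 O.
Fe: 0.27963 × 2.19304 = 0.613 atoms per formula unit.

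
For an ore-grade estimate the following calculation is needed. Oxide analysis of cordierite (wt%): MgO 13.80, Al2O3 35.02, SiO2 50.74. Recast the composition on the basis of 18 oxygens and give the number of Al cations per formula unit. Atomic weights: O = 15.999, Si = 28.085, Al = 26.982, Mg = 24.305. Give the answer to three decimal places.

MgO (M=40.304): mol = 0.34240; Mg = 0.34240, O = 0.34240.
Al2O3 (M=101.961): mol = 0.34346; Al = 0.68692, O = 1.03038.
SiO2 (M=60.083): mol = 0.84450; Si = 0.84450, O = 1.68900.
ΣO = 3.06178; factor = 18/ΣO = 5.87893.
Al apfu = 0.68692 × 5.87893 = 4.038.

4.038 Al apfu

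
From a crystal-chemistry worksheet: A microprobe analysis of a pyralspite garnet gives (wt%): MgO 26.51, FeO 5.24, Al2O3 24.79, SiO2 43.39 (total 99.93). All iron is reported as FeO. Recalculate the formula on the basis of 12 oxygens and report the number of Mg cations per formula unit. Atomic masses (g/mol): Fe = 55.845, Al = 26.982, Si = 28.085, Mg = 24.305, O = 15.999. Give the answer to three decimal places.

MgO (M=40.304): mol = 0.65775; Mg = 0.65775, O = 0.65775.
FeO (M=71.844): mol = 0.07294; Fe = 0.07294, O = 0.07294.
Al2O3 (M=101.961): mol = 0.24313; Al = 0.48626, O = 0.72939.
SiO2 (M=60.083): mol = 0.72217; Si = 0.72217, O = 1.44434.
ΣO = 2.90442; factor = 12/ΣO = 4.13163.
Mg apfu = 0.65775 × 4.13163 = 2.718.

2.718 Mg apfu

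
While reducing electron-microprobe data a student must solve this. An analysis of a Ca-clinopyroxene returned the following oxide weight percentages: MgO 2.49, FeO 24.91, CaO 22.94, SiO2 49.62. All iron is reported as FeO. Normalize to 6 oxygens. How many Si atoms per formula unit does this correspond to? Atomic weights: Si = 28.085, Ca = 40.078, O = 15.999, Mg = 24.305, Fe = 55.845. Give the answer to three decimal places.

2.007 Si apfu

2.49 wt% MgO ÷ 40.304 g/mol = 0.06178 mol, giving 0.06178 Mg and 0.06178 O.
24.91 wt% FeO ÷ 71.844 g/mol = 0.34672 mol, giving 0.34672 Fe and 0.34672 O.
22.94 wt% CaO ÷ 56.077 g/mol = 0.40908 mol, giving 0.40908 Ca and 0.40908 O.
49.62 wt% SiO2 ÷ 60.083 g/mol = 0.82586 mol, giving 0.82586 Si and 1.65172 O.
Oxygen sums to 2.46930; scaling by 6/2.46930 = 2.42984 puts the formula on 6 O.
Si: 0.82586 × 2.42984 = 2.007 atoms per formula unit.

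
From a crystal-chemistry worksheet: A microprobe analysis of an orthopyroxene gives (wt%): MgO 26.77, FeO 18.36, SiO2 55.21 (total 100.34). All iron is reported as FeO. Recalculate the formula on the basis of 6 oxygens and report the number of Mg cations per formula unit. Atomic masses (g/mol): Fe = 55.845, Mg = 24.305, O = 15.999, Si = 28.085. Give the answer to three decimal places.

26.77 wt% MgO ÷ 40.304 g/mol = 0.66420 mol, giving 0.66420 Mg and 0.66420 O.
18.36 wt% FeO ÷ 71.844 g/mol = 0.25555 mol, giving 0.25555 Fe and 0.25555 O.
55.21 wt% SiO2 ÷ 60.083 g/mol = 0.91890 mol, giving 0.91890 Si and 1.83780 O.
Oxygen sums to 2.75755; scaling by 6/2.75755 = 2.17584 puts the formula on 6 O.
Mg: 0.66420 × 2.17584 = 1.445 atoms per formula unit.

1.445 Mg apfu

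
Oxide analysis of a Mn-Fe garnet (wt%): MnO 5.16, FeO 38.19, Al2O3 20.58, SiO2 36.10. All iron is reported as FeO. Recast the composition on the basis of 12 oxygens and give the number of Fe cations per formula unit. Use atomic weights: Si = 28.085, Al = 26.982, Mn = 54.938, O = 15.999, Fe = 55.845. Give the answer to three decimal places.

2.645 Fe apfu

MnO: 5.16/70.937 = 0.07274 mol → 0.07274 mol Mn, 0.07274 mol O.
FeO: 38.19/71.844 = 0.53157 mol → 0.53157 mol Fe, 0.53157 mol O.
Al2O3: 20.58/101.961 = 0.20184 mol → 0.40368 mol Al, 0.60552 mol O.
SiO2: 36.10/60.083 = 0.60084 mol → 0.60084 mol Si, 1.20168 mol O.
Total oxygen = 2.41151 mol. Normalization factor = 12/2.41151 = 4.97614.
Fe per 12 O = 0.53157 × 4.97614 = 2.645.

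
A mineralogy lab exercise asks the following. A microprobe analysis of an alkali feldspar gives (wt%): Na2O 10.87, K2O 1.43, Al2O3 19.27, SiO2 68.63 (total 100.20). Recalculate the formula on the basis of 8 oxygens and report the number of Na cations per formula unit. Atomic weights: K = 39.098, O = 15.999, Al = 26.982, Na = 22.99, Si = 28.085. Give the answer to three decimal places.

0.922 Na apfu

Na2O (M=61.979): mol = 0.17538; Na = 0.35076, O = 0.17538.
K2O (M=94.195): mol = 0.01518; K = 0.03036, O = 0.01518.
Al2O3 (M=101.961): mol = 0.18899; Al = 0.37798, O = 0.56697.
SiO2 (M=60.083): mol = 1.14225; Si = 1.14225, O = 2.28450.
ΣO = 3.04203; factor = 8/ΣO = 2.62982.
Na apfu = 0.35076 × 2.62982 = 0.922.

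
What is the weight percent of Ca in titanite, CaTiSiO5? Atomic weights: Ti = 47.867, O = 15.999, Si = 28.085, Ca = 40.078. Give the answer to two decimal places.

20.45 mass %

Molar mass of CaTiSiO5: 1×40.078 + 1×47.867 + 1×28.085 + 5×15.999 = 196.025 g/mol.
Mass of Ca per formula unit: 1 × 40.078 = 40.078 g.
Weight fraction Ca = 40.078 / 196.025 = 0.2045.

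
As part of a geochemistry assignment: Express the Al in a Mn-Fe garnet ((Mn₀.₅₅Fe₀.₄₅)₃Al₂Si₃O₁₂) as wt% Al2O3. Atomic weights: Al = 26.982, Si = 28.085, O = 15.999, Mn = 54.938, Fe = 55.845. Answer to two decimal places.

M((Mn₀.₅₅Fe₀.₄₅)₃Al₂Si₃O₁₂) = 496.245 g/mol; M(Al2O3) = 101.961 g/mol.
Moles Al2O3 per formula unit = 2 Al ÷ 2 = 1.0000.
Al2O3 fraction = (1.0000 × 101.961) / 496.245 = 101.961/496.245 = 0.2055.

20.55 wt%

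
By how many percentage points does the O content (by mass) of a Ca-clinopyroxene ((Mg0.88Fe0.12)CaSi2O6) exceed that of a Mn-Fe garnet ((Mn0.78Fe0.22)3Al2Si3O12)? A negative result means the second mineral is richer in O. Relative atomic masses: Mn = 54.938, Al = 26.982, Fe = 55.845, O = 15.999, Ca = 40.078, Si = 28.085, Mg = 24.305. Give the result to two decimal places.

M((Mg0.88Fe0.12)CaSi2O6) = 220.332 g/mol, so wt% O = 95.994/220.332 × 100 = 43.57%.
M((Mn0.78Fe0.22)3Al2Si3O12) = 495.620 g/mol, so wt% O = 191.988/495.620 × 100 = 38.74%.
43.57 − 38.74 = 4.83 pp.

4.83 percentage points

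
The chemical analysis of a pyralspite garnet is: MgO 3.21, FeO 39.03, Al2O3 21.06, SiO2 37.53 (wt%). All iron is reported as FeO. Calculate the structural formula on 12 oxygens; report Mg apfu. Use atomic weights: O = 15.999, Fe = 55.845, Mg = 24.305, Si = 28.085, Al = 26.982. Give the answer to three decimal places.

MgO: 3.21/40.304 = 0.07964 mol → 0.07964 mol Mg, 0.07964 mol O.
FeO: 39.03/71.844 = 0.54326 mol → 0.54326 mol Fe, 0.54326 mol O.
Al2O3: 21.06/101.961 = 0.20655 mol → 0.41310 mol Al, 0.61965 mol O.
SiO2: 37.53/60.083 = 0.62464 mol → 0.62464 mol Si, 1.24928 mol O.
Total oxygen = 2.49183 mol. Normalization factor = 12/2.49183 = 4.81574.
Mg per 12 O = 0.07964 × 4.81574 = 0.384.

0.384 Mg apfu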